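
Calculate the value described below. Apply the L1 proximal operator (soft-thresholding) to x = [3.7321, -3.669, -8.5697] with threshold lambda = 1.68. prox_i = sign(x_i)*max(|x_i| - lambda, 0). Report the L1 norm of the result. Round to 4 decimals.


Soft-thresholding with lambda = 1.68:
prox(3.7321) = sign(3.7321)*max(|3.7321| - 1.68, 0) = 2.0521
prox(-3.669) = sign(-3.669)*max(|-3.669| - 1.68, 0) = -1.989
prox(-8.5697) = sign(-8.5697)*max(|-8.5697| - 1.68, 0) = -6.8897
prox(x) = [2.0521, -1.989, -6.8897]
||prox(x)||_1 = 2.0521 + 1.989 + 6.8897 = 10.9308


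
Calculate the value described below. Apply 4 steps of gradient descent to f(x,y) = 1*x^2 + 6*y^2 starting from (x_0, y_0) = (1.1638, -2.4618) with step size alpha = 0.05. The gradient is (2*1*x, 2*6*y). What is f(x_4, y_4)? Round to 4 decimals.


Gradient descent on f(x,y) = 1*x^2 + 6*y^2.
Starting point: (1.1638, -2.4618), alpha = 0.05
Step 1: grad_x = 2*1*1.1638 = 2.3276, grad_y = 2*6*-2.4618 = -29.5416
  x_1 = 1.1638 - 0.05*2.3276 = 1.0474
  y_1 = -2.4618 - 0.05*-29.5416 = -0.9847
Step 2: grad_x = 2*1*1.0474 = 2.0948, grad_y = 2*6*-0.9847 = -11.8166
  x_2 = 1.0474 - 0.05*2.0948 = 0.9427
  y_2 = -0.9847 - 0.05*-11.8166 = -0.3939
Step 3: grad_x = 2*1*0.9427 = 1.8854, grad_y = 2*6*-0.3939 = -4.7267
  x_3 = 0.9427 - 0.05*1.8854 = 0.8484
  y_3 = -0.3939 - 0.05*-4.7267 = -0.1576
Step 4: grad_x = 2*1*0.8484 = 1.6968, grad_y = 2*6*-0.1576 = -1.8907
  x_4 = 0.8484 - 0.05*1.6968 = 0.7636
  y_4 = -0.1576 - 0.05*-1.8907 = -0.063
f(0.7636, -0.063) = 1*0.7636^2 + 6*(-0.063)^2 = 0.6069


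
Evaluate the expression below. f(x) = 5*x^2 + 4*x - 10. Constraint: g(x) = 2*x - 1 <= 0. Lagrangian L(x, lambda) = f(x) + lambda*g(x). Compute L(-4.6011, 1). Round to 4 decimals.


Step 1: Evaluate f(x).
f(-4.6011) = 5*(-4.6011)^2 + 4*(-4.6011) - 10 = 77.4462
Step 2: Evaluate g(x).
g(-4.6011) = 2*-4.6011 - 1 = -10.2022
Step 3: Compute Lagrangian.
L = 77.4462 + 1*-10.2022 = 67.244


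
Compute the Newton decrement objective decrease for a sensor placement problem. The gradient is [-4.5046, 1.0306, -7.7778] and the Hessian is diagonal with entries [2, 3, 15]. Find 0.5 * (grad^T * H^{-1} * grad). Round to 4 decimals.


Step 1: H is diagonal, so H^(-1) * g = [-2.2523, 0.3435, -0.5185].
Step 2: g^T H^(-1) g = sum_i g_i^2 / H_ii
  = (-4.5046)^2/2 + (1.0306)^2/3 + (-7.7778)^2/15
  = 10.1457 + 0.354 + 4.0329 = 14.5327
Step 3: Objective decrease = 0.5 * g^T H^(-1) g = 7.2664


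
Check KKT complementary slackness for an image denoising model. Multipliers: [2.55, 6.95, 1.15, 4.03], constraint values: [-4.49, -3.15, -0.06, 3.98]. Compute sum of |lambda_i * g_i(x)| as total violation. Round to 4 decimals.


KKT complementary slackness check:
lambda_1 * g_1 = 2.55 * -4.49 = -11.4495
lambda_2 * g_2 = 6.95 * -3.15 = -21.8925
lambda_3 * g_3 = 1.15 * -0.06 = -0.069
lambda_4 * g_4 = 4.03 * 3.98 = 16.0394
Total violation = 11.4495 + 21.8925 + 0.069 + 16.0394 = 49.4504


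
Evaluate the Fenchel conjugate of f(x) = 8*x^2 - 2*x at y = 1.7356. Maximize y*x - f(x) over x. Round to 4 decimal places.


f*(y) = sup_x {y*x - a*x^2 - b*x} = sup_x {(y-b)*x - a*x^2}
FOC: (y - b) - 2a*x = 0 => x* = (y - b)/(2a)
x* = (1.7356 + 2)/(2*8) = 0.2335
f*(1.7356) = (y-b)^2/(4a) = (1.7356 + 2)^2/(4*8)
= 13.9547/32 = 0.4361


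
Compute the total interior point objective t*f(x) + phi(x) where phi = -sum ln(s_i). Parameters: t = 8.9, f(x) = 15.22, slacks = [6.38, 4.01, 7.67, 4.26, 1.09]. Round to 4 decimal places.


Step 1: Compute log-barrier.
ln values: [1.8532, 1.3888, 2.0373, 1.4493, 0.0862]
phi = -(1.8532 + 1.3888 + 2.0373 + 1.4493 + 0.0862) = -6.8147
Step 2: Compute augmented objective.
t*f(x) = 8.9*15.22 = 135.458
Total = 135.458 - 6.8147 = 128.6433


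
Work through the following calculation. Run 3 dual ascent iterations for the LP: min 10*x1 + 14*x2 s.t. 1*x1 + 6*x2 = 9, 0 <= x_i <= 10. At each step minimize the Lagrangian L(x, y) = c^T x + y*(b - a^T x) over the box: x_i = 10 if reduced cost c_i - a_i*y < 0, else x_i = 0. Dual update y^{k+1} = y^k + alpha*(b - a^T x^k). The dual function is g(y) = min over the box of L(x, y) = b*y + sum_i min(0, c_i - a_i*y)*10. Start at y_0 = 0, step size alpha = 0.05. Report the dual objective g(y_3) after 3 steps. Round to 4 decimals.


Dual ascent for LP: min 10*x1 + 14*x2, 1*x1 + 6*x2 = 9, 0 <= x_i <= 10
Step 1: y^k = 0.0, reduced costs: (10.0, 14.0)
  x^k = (0.0, 0.0), subgradient = b - a^T x = 9.0
  y^{k+1} = 0.0 + 0.05*9.0 = 0.45
Step 2: y^k = 0.45, reduced costs: (9.55, 11.3)
  x^k = (0.0, 0.0), subgradient = b - a^T x = 9.0
  y^{k+1} = 0.45 + 0.05*9.0 = 0.9
Step 3: y^k = 0.9, reduced costs: (9.1, 8.6)
  x^k = (0.0, 0.0), subgradient = b - a^T x = 9.0
  y^{k+1} = 0.9 + 0.05*9.0 = 1.35
Dual objective at y_3 = 1.35: reduced costs (8.65, 5.9), box minimizer x = (0.0, 0.0)
g(y_3) = b*y + (c1 - a1*y)*x1 + (c2 - a2*y)*x2 = 9*1.35 + 8.65*0.0 + 5.9*0.0 = 12.15 + 0.0 + 0.0 = 12.15


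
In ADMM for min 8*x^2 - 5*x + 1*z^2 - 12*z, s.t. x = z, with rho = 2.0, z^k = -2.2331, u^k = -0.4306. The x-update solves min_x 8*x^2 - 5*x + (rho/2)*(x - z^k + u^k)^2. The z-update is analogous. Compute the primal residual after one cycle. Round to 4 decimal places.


ADMM iteration with rho = 2.0, z^k = -2.2331, u^k = -0.4306
Step 1: x-update.
Minimize 8*x^2 - 5*x + (2.0/2)*(x + 2.2331 - 0.4306)^2
FOC: (2*8 + 2.0)*x = 5 + 2.0*(-2.2331 + 0.4306)
x^{k+1} = 0.0775
Step 2: z-update.
Minimize 1*z^2 - 12*z + (2.0/2)*(0.0775 - z - 0.4306)^2
FOC: (2*1 + 2.0)*z = 12 + 2.0*(0.0775 - 0.4306)
z^{k+1} = 2.8235
Step 3: u-update.
u^{k+1} = -0.4306 + 0.0775 - 2.8235 = -3.1766
Step 4: Primal residual = |0.0775 - 2.8235| = 2.746


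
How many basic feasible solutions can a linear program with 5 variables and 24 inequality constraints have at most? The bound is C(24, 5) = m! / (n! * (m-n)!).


Each vertex corresponds to some choice of n active constraints out of m, so the number of vertices is at most C(m, n) = m! / (n!(m-n)!).
m = 24, n = 5
Numerator: 24 * 23 * 22 * 21 * 20
Denominator: 5! = 120
C(24, 5) = 42504


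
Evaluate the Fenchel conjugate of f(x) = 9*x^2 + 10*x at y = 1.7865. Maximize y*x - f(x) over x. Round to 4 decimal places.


f*(y) = sup_x {y*x - a*x^2 - b*x} = sup_x {(y-b)*x - a*x^2}
FOC: (y - b) - 2a*x = 0 => x* = (y - b)/(2a)
x* = (1.7865 - 10)/(2*9) = -0.4563
f*(1.7865) = (y-b)^2/(4a) = (1.7865 - 10)^2/(4*9)
= 67.4616/36 = 1.8739


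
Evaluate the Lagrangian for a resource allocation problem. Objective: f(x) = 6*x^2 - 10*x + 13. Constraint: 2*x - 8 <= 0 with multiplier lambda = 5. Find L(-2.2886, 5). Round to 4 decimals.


Step 1: Evaluate f(x).
f(-2.2886) = 6*(-2.2886)^2 - 10*(-2.2886) + 13 = 67.3121
Step 2: Evaluate g(x).
g(-2.2886) = 2*-2.2886 - 8 = -12.5772
Step 3: Compute Lagrangian.
L = 67.3121 + 5*-12.5772 = 4.4261


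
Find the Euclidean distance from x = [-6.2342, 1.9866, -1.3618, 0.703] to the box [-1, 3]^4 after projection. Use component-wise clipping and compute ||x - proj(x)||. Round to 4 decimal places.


Project each component onto [-1, 3].
clip(-6.2342) = -1.0, clip(1.9866) = 1.9866, clip(-1.3618) = -1.0, clip(0.703) = 0.703
Projection = [-1.0, 1.9866, -1.0, 0.703]
Squared diffs: [27.3968, 0.0, 0.1309, 0.0]
Distance = sqrt(27.5277) = 5.2467


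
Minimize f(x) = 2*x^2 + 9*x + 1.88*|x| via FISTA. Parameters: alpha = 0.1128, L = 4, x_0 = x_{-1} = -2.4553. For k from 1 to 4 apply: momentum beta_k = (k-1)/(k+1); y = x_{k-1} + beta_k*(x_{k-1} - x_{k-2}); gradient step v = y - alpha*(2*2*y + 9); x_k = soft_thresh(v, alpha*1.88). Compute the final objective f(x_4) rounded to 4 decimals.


FISTA on f(x) = 2*x^2 + 9*x + 1.88*|x|
L = 4, alpha = 0.1128
Iteration 1: beta = 0.0, y = -2.4553 + 0.0*(-2.4553 + 2.4553) = -2.4553
  grad(y) = -0.8212, v = y - alpha*grad = -2.3627
  prox(v) = soft_thresh(-2.3627, 0.2121) = -2.1506
Iteration 2: beta = 0.3333, y = -2.1506 + 0.3333*(-2.1506 + 2.4553) = -2.049
  grad(y) = 0.8038, v = y - alpha*grad = -2.1397
  prox(v) = soft_thresh(-2.1397, 0.2121) = -1.9276
Iteration 3: beta = 0.5, y = -1.9276 + 0.5*(-1.9276 + 2.1506) = -1.8162
  grad(y) = 1.7353, v = y - alpha*grad = -2.0119
  prox(v) = soft_thresh(-2.0119, 0.2121) = -1.7999
Iteration 4: beta = 0.6, y = -1.7999 + 0.6*(-1.7999 + 1.9276) = -1.7232
  grad(y) = 2.1073, v = y - alpha*grad = -1.9609
  prox(v) = soft_thresh(-1.9609, 0.2121) = -1.7488
f(x_4) = 2*(-1.7488)^2 + 9*(-1.7488) + 1.88*|-1.7488| = -6.3349


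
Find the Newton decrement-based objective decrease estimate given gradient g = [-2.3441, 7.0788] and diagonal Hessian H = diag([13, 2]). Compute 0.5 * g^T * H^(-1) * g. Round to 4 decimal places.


Step 1: H is diagonal, so H^(-1) * g = [-0.1803, 3.5394].
Step 2: g^T H^(-1) g = sum_i g_i^2 / H_ii
  = (-2.3441)^2/13 + (7.0788)^2/2
  = 0.4227 + 25.0547 = 25.4774
Step 3: Objective decrease = 0.5 * g^T H^(-1) g = 12.7387


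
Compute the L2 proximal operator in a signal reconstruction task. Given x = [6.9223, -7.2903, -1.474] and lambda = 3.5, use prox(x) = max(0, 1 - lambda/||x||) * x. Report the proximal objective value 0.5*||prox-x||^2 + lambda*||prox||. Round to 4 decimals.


Step 1: Compute ||x||.
||x|| = 10.1607
Step 2: Compute scaling factor.
scale = max(0, 1 - 3.5/10.1607) = 0.6555
Step 3: prox(x) = [4.5378, -4.779, -0.9663]
||prox(x)|| = 6.6607
Step 4: Proximal objective.
0.5*||prox-x||^2 = 6.125
lambda*||prox|| = 23.3125
Total = 29.4374


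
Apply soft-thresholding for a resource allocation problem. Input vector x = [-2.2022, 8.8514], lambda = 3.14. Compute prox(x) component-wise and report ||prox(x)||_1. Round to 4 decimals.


Soft-thresholding with lambda = 3.14:
prox(-2.2022) = sign(-2.2022)*max(|-2.2022| - 3.14, 0) = 0.0
prox(8.8514) = sign(8.8514)*max(|8.8514| - 3.14, 0) = 5.7114
prox(x) = [0.0, 5.7114]
||prox(x)||_1 = 0.0 + 5.7114 = 5.7114


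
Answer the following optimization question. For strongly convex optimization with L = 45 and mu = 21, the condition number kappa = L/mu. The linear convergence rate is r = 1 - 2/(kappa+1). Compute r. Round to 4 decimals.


Step 1: Compute the condition number.
kappa = L/mu = 45/21 = 2.1429
Step 2: Compute the convergence rate.
r = 1 - 2/(kappa + 1) = 1 - 2*mu/(L + mu) = (L - mu)/(L + mu) = 24/66 = 0.3636


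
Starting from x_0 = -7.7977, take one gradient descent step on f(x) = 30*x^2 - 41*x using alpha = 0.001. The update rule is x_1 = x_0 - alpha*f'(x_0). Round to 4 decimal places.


We compute the gradient at x_0 and apply the update.
f'(x) = 60*x - 41
f'(-7.7977) = 60*-7.7977 - 41 = -508.862
x_1 = -7.7977 - 0.001*-508.862 = -7.2888


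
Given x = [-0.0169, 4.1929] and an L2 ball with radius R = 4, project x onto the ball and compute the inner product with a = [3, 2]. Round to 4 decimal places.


Step 1: Compute ||x|| (intermediates to 6 decimals).
||x|| = sqrt((-0.0169)^2 + 4.1929^2) = 4.192934
Step 2: Project.
Since ||x|| > R, scale = R/||x|| = 4/4.192934 = 0.953986, proj(x) = scale * x
proj(x) = [-0.016122, 3.999968]
Step 3: Dot product.
a^T * proj(x) = 3*(-0.016122) + 2*3.999968 = 7.9516


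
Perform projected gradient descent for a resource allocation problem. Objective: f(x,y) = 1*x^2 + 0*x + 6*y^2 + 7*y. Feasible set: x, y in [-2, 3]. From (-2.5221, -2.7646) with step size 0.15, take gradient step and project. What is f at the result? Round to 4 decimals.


Step 1: Compute gradient at (-2.5221, -2.7646).
grad_x = 2*1*-2.5221 + 0 = -5.0442
grad_y = 2*6*-2.7646 + 7 = -26.1752
Step 2: Gradient step.
x_raw = -2.5221 - 0.15*-5.0442 = -1.7655
y_raw = -2.7646 - 0.15*-26.1752 = 1.1617
Step 3: Project onto [-2, 3].
x_proj = clip(-1.7655) = -1.7655
y_proj = clip(1.1617) = 1.1617
Step 4: Evaluate f.
f(-1.7655, 1.1617) = 19.3456


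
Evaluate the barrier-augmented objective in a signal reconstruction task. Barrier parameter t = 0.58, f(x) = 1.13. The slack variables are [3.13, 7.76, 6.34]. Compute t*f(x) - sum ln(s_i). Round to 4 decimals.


Step 1: Compute log-barrier.
ln values: [1.141, 2.049, 1.8469]
phi = -(1.141 + 2.049 + 1.8469) = -5.0369
Step 2: Compute augmented objective.
t*f(x) = 0.58*1.13 = 0.6554
Total = 0.6554 - 5.0369 = -4.3815


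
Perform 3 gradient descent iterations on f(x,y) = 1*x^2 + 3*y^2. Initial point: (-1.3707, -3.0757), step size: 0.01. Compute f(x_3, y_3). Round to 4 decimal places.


Gradient descent on f(x,y) = 1*x^2 + 3*y^2.
Starting point: (-1.3707, -3.0757), alpha = 0.01
Step 1: grad_x = 2*1*-1.3707 = -2.7414, grad_y = 2*3*-3.0757 = -18.4542
  x_1 = -1.3707 - 0.01*-2.7414 = -1.3433
  y_1 = -3.0757 - 0.01*-18.4542 = -2.8912
Step 2: grad_x = 2*1*-1.3433 = -2.6866, grad_y = 2*3*-2.8912 = -17.3469
  x_2 = -1.3433 - 0.01*-2.6866 = -1.3164
  y_2 = -2.8912 - 0.01*-17.3469 = -2.7177
Step 3: grad_x = 2*1*-1.3164 = -2.6328, grad_y = 2*3*-2.7177 = -16.3061
  x_3 = -1.3164 - 0.01*-2.6328 = -1.2901
  y_3 = -2.7177 - 0.01*-16.3061 = -2.5546
f(-1.2901, -2.5546) = 1*(-1.2901)^2 + 3*(-2.5546)^2 = 21.2427


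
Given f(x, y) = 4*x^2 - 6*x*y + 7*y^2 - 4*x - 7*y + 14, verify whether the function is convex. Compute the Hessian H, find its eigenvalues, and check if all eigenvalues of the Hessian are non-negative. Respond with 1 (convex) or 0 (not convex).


The Hessian of f(x,y) = 4*x^2 - 6*x*y + 7*y^2 - 4*x - 7*y + 14 is:
H = [[8, -6], [-6, 14]]
Trace = 8 + 14 = 22
Determinant = 8*14 - (-6)^2 = 76
Discriminant = (22)^2 - 4*76 = 180.0
Eigenvalues: lambda_1 = 4.2918, lambda_2 = 17.7082
The function is convex.

1


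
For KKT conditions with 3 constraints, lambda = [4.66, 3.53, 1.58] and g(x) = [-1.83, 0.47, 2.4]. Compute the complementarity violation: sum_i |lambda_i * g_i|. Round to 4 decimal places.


KKT complementary slackness check:
lambda_1 * g_1 = 4.66 * -1.83 = -8.5278
lambda_2 * g_2 = 3.53 * 0.47 = 1.6591
lambda_3 * g_3 = 1.58 * 2.4 = 3.792
Total violation = 8.5278 + 1.6591 + 3.792 = 13.9789


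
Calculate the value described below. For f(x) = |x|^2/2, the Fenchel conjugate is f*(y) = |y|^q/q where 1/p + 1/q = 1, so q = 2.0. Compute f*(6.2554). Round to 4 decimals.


The conjugate exponent q satisfies 1/p + 1/q = 1.
p = 2, so q = 2/(2 - 1) = 2.0
|y|^q = 6.2554^2.0 = 39.13
f*(6.2554) = 39.13 / 2.0 = 19.565


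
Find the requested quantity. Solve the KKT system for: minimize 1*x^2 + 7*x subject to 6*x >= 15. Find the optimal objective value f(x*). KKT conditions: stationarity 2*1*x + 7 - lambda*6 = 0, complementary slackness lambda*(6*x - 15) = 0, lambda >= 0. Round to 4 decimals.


Step 1: Try lambda = 0 (constraint inactive).
x_unc = -7/(2*1) = -3.5
Check: 6*-3.5 = -21.0 < 15 -- violated!
Step 2: Constraint must be active: 6*x = 15
x* = 15/6 = 2.5
lambda = (2*1*2.5 + 7)/6 = 2.0
Step 3: Compute optimal value.
f(x*) = 1*2.5^2 + 7*2.5 = 23.75


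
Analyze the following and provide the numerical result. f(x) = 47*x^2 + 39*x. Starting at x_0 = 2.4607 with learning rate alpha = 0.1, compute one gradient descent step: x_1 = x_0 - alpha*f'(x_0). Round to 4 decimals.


We compute the gradient at x_0 and apply the update.
f'(x) = 94*x + 39
f'(2.4607) = 94*2.4607 + 39 = 270.3058
x_1 = 2.4607 - 0.1*270.3058 = -24.5699


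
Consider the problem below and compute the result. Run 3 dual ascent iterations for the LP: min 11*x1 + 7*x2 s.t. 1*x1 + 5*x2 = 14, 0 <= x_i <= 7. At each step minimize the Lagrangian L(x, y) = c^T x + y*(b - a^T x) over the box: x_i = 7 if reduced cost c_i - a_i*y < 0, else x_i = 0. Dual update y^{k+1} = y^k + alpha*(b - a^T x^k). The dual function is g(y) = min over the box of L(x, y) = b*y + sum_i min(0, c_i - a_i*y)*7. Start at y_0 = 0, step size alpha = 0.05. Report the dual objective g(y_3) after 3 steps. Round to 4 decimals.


Dual ascent for LP: min 11*x1 + 7*x2, 1*x1 + 5*x2 = 14, 0 <= x_i <= 7
Step 1: y^k = 0.0, reduced costs: (11.0, 7.0)
  x^k = (0.0, 0.0), subgradient = b - a^T x = 14.0
  y^{k+1} = 0.0 + 0.05*14.0 = 0.7
Step 2: y^k = 0.7, reduced costs: (10.3, 3.5)
  x^k = (0.0, 0.0), subgradient = b - a^T x = 14.0
  y^{k+1} = 0.7 + 0.05*14.0 = 1.4
Step 3: y^k = 1.4, reduced costs: (9.6, 0.0)
  x^k = (0.0, 0.0), subgradient = b - a^T x = 14.0
  y^{k+1} = 1.4 + 0.05*14.0 = 2.1
Dual objective at y_3 = 2.1: reduced costs (8.9, -3.5), box minimizer x = (0.0, 7.0)
g(y_3) = b*y + (c1 - a1*y)*x1 + (c2 - a2*y)*x2 = 14*2.1 + 8.9*0.0 + (-3.5)*7.0 = 29.4 + 0.0 - 24.5 = 4.9


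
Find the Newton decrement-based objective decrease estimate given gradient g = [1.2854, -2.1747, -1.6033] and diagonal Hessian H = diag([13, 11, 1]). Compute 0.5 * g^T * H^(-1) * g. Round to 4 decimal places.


Step 1: H is diagonal, so H^(-1) * g = [0.0989, -0.1977, -1.6033].
Step 2: g^T H^(-1) g = sum_i g_i^2 / H_ii
  = (1.2854)^2/13 + (-2.1747)^2/11 + (-1.6033)^2/1
  = 0.1271 + 0.4299 + 2.5706 = 3.1276
Step 3: Objective decrease = 0.5 * g^T H^(-1) g = 1.5638


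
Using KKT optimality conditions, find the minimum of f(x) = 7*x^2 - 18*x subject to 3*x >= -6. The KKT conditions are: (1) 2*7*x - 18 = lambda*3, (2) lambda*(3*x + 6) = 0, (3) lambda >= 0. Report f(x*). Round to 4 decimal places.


Step 1: Try lambda = 0 (constraint inactive).
Stationarity: 2*7*x - 18 = 0
x* = 18/(2*7) = 9/7 = 1.2857 (rounded; the exact value 9/7 is used below)
Check constraint: 3*1.2857 = 3.8571 >= -6 -- satisfied.
Step 2: Compute optimal value.
f(x*) = 7*(9/7)^2 - 18*(9/7) = -11.5714


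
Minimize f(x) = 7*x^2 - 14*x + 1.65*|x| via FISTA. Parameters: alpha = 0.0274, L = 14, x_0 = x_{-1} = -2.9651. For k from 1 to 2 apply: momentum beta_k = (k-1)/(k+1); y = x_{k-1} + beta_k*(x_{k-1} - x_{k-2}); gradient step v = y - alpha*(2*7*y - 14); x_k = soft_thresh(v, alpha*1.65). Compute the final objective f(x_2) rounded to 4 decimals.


FISTA on f(x) = 7*x^2 - 14*x + 1.65*|x|
L = 14, alpha = 0.0274
Iteration 1: beta = 0.0, y = -2.9651 + 0.0*(-2.9651 + 2.9651) = -2.9651
  grad(y) = -55.5114, v = y - alpha*grad = -1.4441
  prox(v) = soft_thresh(-1.4441, 0.0452) = -1.3989
Iteration 2: beta = 0.3333, y = -1.3989 + 0.3333*(-1.3989 + 2.9651) = -0.8768
  grad(y) = -26.2752, v = y - alpha*grad = -0.1569
  prox(v) = soft_thresh(-0.1569, 0.0452) = -0.1117
f(x_2) = 7*(-0.1117)^2 - 14*(-0.1117) + 1.65*|-0.1117| = 1.8346


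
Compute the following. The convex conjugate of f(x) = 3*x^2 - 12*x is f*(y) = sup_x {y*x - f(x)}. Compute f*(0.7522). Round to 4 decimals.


f*(y) = sup_x {y*x - a*x^2 - b*x} = sup_x {(y-b)*x - a*x^2}
FOC: (y - b) - 2a*x = 0 => x* = (y - b)/(2a)
x* = (0.7522 + 12)/(2*3) = 2.1254
f*(0.7522) = (y-b)^2/(4a) = (0.7522 + 12)^2/(4*3)
= 162.6186/12 = 13.5516


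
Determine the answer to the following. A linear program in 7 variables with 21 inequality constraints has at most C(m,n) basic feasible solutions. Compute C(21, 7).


Each vertex corresponds to some choice of n active constraints out of m, so the number of vertices is at most C(m, n) = m! / (n!(m-n)!).
m = 21, n = 7
Numerator: 21 * 20 * 19 * 18 * 17 * 16 * 15
Denominator: 7! = 5040
C(21, 7) = 116280


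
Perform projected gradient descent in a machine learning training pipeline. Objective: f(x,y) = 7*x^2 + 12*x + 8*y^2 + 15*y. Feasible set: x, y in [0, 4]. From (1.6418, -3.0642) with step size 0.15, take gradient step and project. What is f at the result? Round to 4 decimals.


Step 1: Compute gradient at (1.6418, -3.0642).
grad_x = 2*7*1.6418 + 12 = 34.9852
grad_y = 2*8*-3.0642 + 15 = -34.0272
Step 2: Gradient step.
x_raw = 1.6418 - 0.15*34.9852 = -3.606
y_raw = -3.0642 - 0.15*-34.0272 = 2.0399
Step 3: Project onto [0, 4].
x_proj = clip(-3.606) = 0.0
y_proj = clip(2.0399) = 2.0399
Step 4: Evaluate f.
f(0.0, 2.0399) = 63.8871


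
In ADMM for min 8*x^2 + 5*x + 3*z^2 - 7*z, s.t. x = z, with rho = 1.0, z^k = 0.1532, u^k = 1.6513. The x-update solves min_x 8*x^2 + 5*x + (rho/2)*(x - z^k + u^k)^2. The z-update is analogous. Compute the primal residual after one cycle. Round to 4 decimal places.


ADMM iteration with rho = 1.0, z^k = 0.1532, u^k = 1.6513
Step 1: x-update.
Minimize 8*x^2 + 5*x + (1.0/2)*(x - 0.1532 + 1.6513)^2
FOC: (2*8 + 1.0)*x = -5 + 1.0*(0.1532 - 1.6513)
x^{k+1} = -0.3822
Step 2: z-update.
Minimize 3*z^2 - 7*z + (1.0/2)*(-0.3822 - z + 1.6513)^2
FOC: (2*3 + 1.0)*z = 7 + 1.0*(-0.3822 + 1.6513)
z^{k+1} = 1.1813
Step 3: u-update.
u^{k+1} = 1.6513 - 0.3822 - 1.1813 = 0.0878
Step 4: Primal residual = |-0.3822 - 1.1813| = 1.5635


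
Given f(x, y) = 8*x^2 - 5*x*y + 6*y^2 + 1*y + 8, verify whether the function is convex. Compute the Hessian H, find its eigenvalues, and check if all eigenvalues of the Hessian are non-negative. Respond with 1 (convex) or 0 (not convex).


The Hessian of f(x,y) = 8*x^2 - 5*x*y + 6*y^2 + 1*y + 8 is:
H = [[16, -5], [-5, 12]]
Trace = 16 + 12 = 28
Determinant = 16*12 - (-5)^2 = 167
Discriminant = (28)^2 - 4*167 = 116.0
Eigenvalues: lambda_1 = 8.6148, lambda_2 = 19.3852
The function is convex.

1


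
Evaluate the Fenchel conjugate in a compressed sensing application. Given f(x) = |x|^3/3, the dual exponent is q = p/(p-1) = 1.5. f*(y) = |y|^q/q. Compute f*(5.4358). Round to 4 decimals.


The conjugate exponent q satisfies 1/p + 1/q = 1.
p = 3, so q = 3/(3 - 1) = 1.5
|y|^q = 5.4358^1.5 = 12.6735
f*(5.4358) = 12.6735 / 1.5 = 8.449


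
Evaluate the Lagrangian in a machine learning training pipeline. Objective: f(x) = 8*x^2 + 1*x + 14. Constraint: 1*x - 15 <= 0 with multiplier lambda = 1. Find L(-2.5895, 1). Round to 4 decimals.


Step 1: Evaluate f(x).
f(-2.5895) = 8*(-2.5895)^2 + 1*(-2.5895) + 14 = 65.0546
Step 2: Evaluate g(x).
g(-2.5895) = 1*-2.5895 - 15 = -17.5895
Step 3: Compute Lagrangian.
L = 65.0546 + 1*-17.5895 = 47.4651


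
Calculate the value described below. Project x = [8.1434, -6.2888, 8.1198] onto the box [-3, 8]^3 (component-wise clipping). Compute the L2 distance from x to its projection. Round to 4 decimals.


Project each component onto [-3, 8].
clip(8.1434) = 8.0, clip(-6.2888) = -3.0, clip(8.1198) = 8.0
Projection = [8.0, -3.0, 8.0]
Squared diffs: [0.0206, 10.8162, 0.0144]
Distance = sqrt(10.8512) = 3.2941


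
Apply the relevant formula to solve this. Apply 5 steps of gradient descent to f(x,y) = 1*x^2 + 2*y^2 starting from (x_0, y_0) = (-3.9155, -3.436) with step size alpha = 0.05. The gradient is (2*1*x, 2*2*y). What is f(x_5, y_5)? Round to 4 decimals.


Gradient descent on f(x,y) = 1*x^2 + 2*y^2.
Starting point: (-3.9155, -3.436), alpha = 0.05
Step 1: grad_x = 2*1*-3.9155 = -7.831, grad_y = 2*2*-3.436 = -13.744
  x_1 = -3.9155 - 0.05*-7.831 = -3.524
  y_1 = -3.436 - 0.05*-13.744 = -2.7488
Step 2: grad_x = 2*1*-3.524 = -7.0479, grad_y = 2*2*-2.7488 = -10.9952
  x_2 = -3.524 - 0.05*-7.0479 = -3.1716
  y_2 = -2.7488 - 0.05*-10.9952 = -2.199
Step 3: grad_x = 2*1*-3.1716 = -6.3431, grad_y = 2*2*-2.199 = -8.7962
  x_3 = -3.1716 - 0.05*-6.3431 = -2.8544
  y_3 = -2.199 - 0.05*-8.7962 = -1.7592
Step 4: grad_x = 2*1*-2.8544 = -5.7088, grad_y = 2*2*-1.7592 = -7.0369
  x_4 = -2.8544 - 0.05*-5.7088 = -2.569
  y_4 = -1.7592 - 0.05*-7.0369 = -1.4074
Step 5: grad_x = 2*1*-2.569 = -5.1379, grad_y = 2*2*-1.4074 = -5.6295
  x_5 = -2.569 - 0.05*-5.1379 = -2.3121
  y_5 = -1.4074 - 0.05*-5.6295 = -1.1259
f(-2.3121, -1.1259) = 1*(-2.3121)^2 + 2*(-1.1259)^2 = 7.881


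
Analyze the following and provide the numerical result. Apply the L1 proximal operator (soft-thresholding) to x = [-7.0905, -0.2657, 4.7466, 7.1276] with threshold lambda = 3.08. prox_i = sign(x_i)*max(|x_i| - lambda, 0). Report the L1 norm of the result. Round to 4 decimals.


Soft-thresholding with lambda = 3.08:
prox(-7.0905) = sign(-7.0905)*max(|-7.0905| - 3.08, 0) = -4.0105
prox(-0.2657) = sign(-0.2657)*max(|-0.2657| - 3.08, 0) = 0.0
prox(4.7466) = sign(4.7466)*max(|4.7466| - 3.08, 0) = 1.6666
prox(7.1276) = sign(7.1276)*max(|7.1276| - 3.08, 0) = 4.0476
prox(x) = [-4.0105, 0.0, 1.6666, 4.0476]
||prox(x)||_1 = 4.0105 + 0.0 + 1.6666 + 4.0476 = 9.7247


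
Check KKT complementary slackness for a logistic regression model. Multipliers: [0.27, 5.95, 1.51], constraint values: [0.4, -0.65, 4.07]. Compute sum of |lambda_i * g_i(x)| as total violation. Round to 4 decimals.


KKT complementary slackness check:
lambda_1 * g_1 = 0.27 * 0.4 = 0.108
lambda_2 * g_2 = 5.95 * -0.65 = -3.8675
lambda_3 * g_3 = 1.51 * 4.07 = 6.1457
Total violation = 0.108 + 3.8675 + 6.1457 = 10.1212


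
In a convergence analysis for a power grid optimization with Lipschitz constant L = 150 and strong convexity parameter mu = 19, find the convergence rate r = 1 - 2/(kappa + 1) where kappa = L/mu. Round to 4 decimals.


Step 1: Compute the condition number.
kappa = L/mu = 150/19 = 7.8947
Step 2: Compute the convergence rate.
r = 1 - 2/(kappa + 1) = 1 - 2*mu/(L + mu) = (L - mu)/(L + mu) = 131/169 = 0.7751


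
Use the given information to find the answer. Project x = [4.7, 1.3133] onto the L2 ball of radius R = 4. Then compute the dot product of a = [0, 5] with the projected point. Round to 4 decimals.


Step 1: Compute ||x|| (intermediates to 6 decimals).
||x|| = sqrt(4.7^2 + 1.3133^2) = 4.880037
Step 2: Project.
Since ||x|| > R, scale = R/||x|| = 4/4.880037 = 0.819666, proj(x) = scale * x
proj(x) = [3.85243, 1.076467]
Step 3: Dot product.
a^T * proj(x) = 0*3.85243 + 5*1.076467 = 5.3823


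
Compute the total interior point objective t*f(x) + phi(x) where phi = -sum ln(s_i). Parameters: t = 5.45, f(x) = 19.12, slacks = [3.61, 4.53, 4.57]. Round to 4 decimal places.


Step 1: Compute log-barrier.
ln values: [1.2837, 1.5107, 1.5195]
phi = -(1.2837 + 1.5107 + 1.5195) = -4.3139
Step 2: Compute augmented objective.
t*f(x) = 5.45*19.12 = 104.204
Total = 104.204 - 4.3139 = 99.8901


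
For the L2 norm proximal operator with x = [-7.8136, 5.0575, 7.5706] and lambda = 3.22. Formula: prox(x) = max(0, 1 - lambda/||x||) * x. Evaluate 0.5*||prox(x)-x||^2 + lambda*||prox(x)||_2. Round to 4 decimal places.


Step 1: Compute ||x||.
||x|| = 11.9977
Step 2: Compute scaling factor.
scale = max(0, 1 - 3.22/11.9977) = 0.7316
Step 3: prox(x) = [-5.7165, 3.7001, 5.5388]
||prox(x)|| = 8.7777
Step 4: Proximal objective.
0.5*||prox-x||^2 = 5.1842
lambda*||prox|| = 28.2642
Total = 33.4484


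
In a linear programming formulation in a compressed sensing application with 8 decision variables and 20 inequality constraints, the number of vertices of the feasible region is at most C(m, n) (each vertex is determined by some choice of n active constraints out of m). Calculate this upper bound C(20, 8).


Each vertex corresponds to some choice of n active constraints out of m, so the number of vertices is at most C(m, n) = m! / (n!(m-n)!).
m = 20, n = 8
Numerator: 20 * 19 * 18 * 17 * 16 * 15 * 14 * 13
Denominator: 8! = 40320
C(20, 8) = 125970


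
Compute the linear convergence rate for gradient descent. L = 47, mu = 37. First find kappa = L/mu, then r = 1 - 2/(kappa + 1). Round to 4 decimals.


Step 1: Compute the condition number.
kappa = L/mu = 47/37 = 1.2703
Step 2: Compute the convergence rate.
r = 1 - 2/(kappa + 1) = 1 - 2*mu/(L + mu) = (L - mu)/(L + mu) = 10/84 = 0.119


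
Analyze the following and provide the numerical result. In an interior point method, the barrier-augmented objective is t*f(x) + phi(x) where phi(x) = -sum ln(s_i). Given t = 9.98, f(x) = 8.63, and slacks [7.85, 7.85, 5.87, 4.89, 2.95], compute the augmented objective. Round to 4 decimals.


Step 1: Compute log-barrier.
ln values: [2.0605, 2.0605, 1.7699, 1.5872, 1.0818]
phi = -(2.0605 + 2.0605 + 1.7699 + 1.5872 + 1.0818) = -8.5599
Step 2: Compute augmented objective.
t*f(x) = 9.98*8.63 = 86.1274
Total = 86.1274 - 8.5599 = 77.5675


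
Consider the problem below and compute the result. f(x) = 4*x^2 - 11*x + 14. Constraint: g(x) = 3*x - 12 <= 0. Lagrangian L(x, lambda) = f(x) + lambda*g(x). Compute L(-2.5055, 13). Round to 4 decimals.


Step 1: Evaluate f(x).
f(-2.5055) = 4*(-2.5055)^2 - 11*(-2.5055) + 14 = 66.6706
Step 2: Evaluate g(x).
g(-2.5055) = 3*-2.5055 - 12 = -19.5165
Step 3: Compute Lagrangian.
L = 66.6706 + 13*-19.5165 = -187.0439


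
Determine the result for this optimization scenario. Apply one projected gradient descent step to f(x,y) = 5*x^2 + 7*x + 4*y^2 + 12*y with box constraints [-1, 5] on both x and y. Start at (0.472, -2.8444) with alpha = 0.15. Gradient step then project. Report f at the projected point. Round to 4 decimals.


Step 1: Compute gradient at (0.472, -2.8444).
grad_x = 2*5*0.472 + 7 = 11.72
grad_y = 2*4*-2.8444 + 12 = -10.7552
Step 2: Gradient step.
x_raw = 0.472 - 0.15*11.72 = -1.286
y_raw = -2.8444 - 0.15*-10.7552 = -1.2311
Step 3: Project onto [-1, 5].
x_proj = clip(-1.286) = -1.0
y_proj = clip(-1.2311) = -1.0
Step 4: Evaluate f.
f(-1.0, -1.0) = -10.0


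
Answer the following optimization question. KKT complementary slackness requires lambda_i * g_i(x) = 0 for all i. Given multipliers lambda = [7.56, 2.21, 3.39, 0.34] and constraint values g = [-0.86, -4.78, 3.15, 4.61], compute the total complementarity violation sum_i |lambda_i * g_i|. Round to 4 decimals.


KKT complementary slackness check:
lambda_1 * g_1 = 7.56 * -0.86 = -6.5016
lambda_2 * g_2 = 2.21 * -4.78 = -10.5638
lambda_3 * g_3 = 3.39 * 3.15 = 10.6785
lambda_4 * g_4 = 0.34 * 4.61 = 1.5674
Total violation = 6.5016 + 10.5638 + 10.6785 + 1.5674 = 29.3113


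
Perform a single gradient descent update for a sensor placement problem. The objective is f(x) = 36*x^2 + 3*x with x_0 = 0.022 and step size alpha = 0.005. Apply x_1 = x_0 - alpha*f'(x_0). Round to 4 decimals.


We compute the gradient at x_0 and apply the update.
f'(x) = 72*x + 3
f'(0.022) = 72*0.022 + 3 = 4.584
x_1 = 0.022 - 0.005*4.584 = -0.0009


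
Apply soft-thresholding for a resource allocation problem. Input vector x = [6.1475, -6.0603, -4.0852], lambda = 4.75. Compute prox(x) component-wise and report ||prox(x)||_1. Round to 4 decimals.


Soft-thresholding with lambda = 4.75:
prox(6.1475) = sign(6.1475)*max(|6.1475| - 4.75, 0) = 1.3975
prox(-6.0603) = sign(-6.0603)*max(|-6.0603| - 4.75, 0) = -1.3103
prox(-4.0852) = sign(-4.0852)*max(|-4.0852| - 4.75, 0) = 0.0
prox(x) = [1.3975, -1.3103, 0.0]
||prox(x)||_1 = 1.3975 + 1.3103 + 0.0 = 2.7078


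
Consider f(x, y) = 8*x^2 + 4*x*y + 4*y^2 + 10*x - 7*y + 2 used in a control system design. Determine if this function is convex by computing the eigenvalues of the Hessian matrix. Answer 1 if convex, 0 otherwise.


The Hessian of f(x,y) = 8*x^2 + 4*x*y + 4*y^2 + 10*x - 7*y + 2 is:
H = [[16, 4], [4, 8]]
Trace = 16 + 8 = 24
Determinant = 16*8 - (4)^2 = 112
Discriminant = (24)^2 - 4*112 = 128.0
Eigenvalues: lambda_1 = 6.3431, lambda_2 = 17.6569
The function is convex.

1


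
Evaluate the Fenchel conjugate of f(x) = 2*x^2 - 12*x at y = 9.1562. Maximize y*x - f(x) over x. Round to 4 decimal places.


f*(y) = sup_x {y*x - a*x^2 - b*x} = sup_x {(y-b)*x - a*x^2}
FOC: (y - b) - 2a*x = 0 => x* = (y - b)/(2a)
x* = (9.1562 + 12)/(2*2) = 5.2891
f*(9.1562) = (y-b)^2/(4a) = (9.1562 + 12)^2/(4*2)
= 447.5848/8 = 55.9481


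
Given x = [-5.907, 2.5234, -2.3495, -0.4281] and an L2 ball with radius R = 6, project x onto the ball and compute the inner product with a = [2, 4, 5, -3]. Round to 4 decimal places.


Step 1: Compute ||x|| (intermediates to 6 decimals).
||x|| = sqrt((-5.907)^2 + 2.5234^2 + (-2.3495)^2 + (-0.4281)^2) = 6.853001
Step 2: Project.
Since ||x|| > R, scale = R/||x|| = 6/6.853001 = 0.875529, proj(x) = scale * x
proj(x) = [-5.17175, 2.20931, -2.057055, -0.374814]
Step 3: Dot product.
a^T * proj(x) = 2*(-5.17175) + 4*2.20931 + 5*(-2.057055) - 3*(-0.374814) = -10.6671


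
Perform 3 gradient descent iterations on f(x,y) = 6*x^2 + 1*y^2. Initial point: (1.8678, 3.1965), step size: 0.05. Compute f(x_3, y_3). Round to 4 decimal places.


Gradient descent on f(x,y) = 6*x^2 + 1*y^2.
Starting point: (1.8678, 3.1965), alpha = 0.05
Step 1: grad_x = 2*6*1.8678 = 22.4136, grad_y = 2*1*3.1965 = 6.393
  x_1 = 1.8678 - 0.05*22.4136 = 0.7471
  y_1 = 3.1965 - 0.05*6.393 = 2.8769
Step 2: grad_x = 2*6*0.7471 = 8.9654, grad_y = 2*1*2.8769 = 5.7537
  x_2 = 0.7471 - 0.05*8.9654 = 0.2988
  y_2 = 2.8769 - 0.05*5.7537 = 2.5892
Step 3: grad_x = 2*6*0.2988 = 3.5862, grad_y = 2*1*2.5892 = 5.1783
  x_3 = 0.2988 - 0.05*3.5862 = 0.1195
  y_3 = 2.5892 - 0.05*5.1783 = 2.3302
f(0.1195, 2.3302) = 6*0.1195^2 + 1*2.3302^2 = 5.5158


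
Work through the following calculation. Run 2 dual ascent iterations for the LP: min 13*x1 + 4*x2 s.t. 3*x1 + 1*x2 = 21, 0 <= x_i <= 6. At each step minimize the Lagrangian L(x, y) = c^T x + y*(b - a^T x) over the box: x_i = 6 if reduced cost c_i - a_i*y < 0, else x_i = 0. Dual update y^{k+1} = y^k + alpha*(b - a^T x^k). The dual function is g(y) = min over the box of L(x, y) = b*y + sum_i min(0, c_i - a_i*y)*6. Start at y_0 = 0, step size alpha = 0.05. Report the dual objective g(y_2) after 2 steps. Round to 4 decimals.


Dual ascent for LP: min 13*x1 + 4*x2, 3*x1 + 1*x2 = 21, 0 <= x_i <= 6
Step 1: y^k = 0.0, reduced costs: (13.0, 4.0)
  x^k = (0.0, 0.0), subgradient = b - a^T x = 21.0
  y^{k+1} = 0.0 + 0.05*21.0 = 1.05
Step 2: y^k = 1.05, reduced costs: (9.85, 2.95)
  x^k = (0.0, 0.0), subgradient = b - a^T x = 21.0
  y^{k+1} = 1.05 + 0.05*21.0 = 2.1
Dual objective at y_2 = 2.1: reduced costs (6.7, 1.9), box minimizer x = (0.0, 0.0)
g(y_2) = b*y + (c1 - a1*y)*x1 + (c2 - a2*y)*x2 = 21*2.1 + 6.7*0.0 + 1.9*0.0 = 44.1 + 0.0 + 0.0 = 44.1


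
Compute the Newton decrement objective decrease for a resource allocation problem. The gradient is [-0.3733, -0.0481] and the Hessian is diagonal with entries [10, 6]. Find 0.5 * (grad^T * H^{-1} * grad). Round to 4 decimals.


Step 1: H is diagonal, so H^(-1) * g = [-0.0373, -0.008].
Step 2: g^T H^(-1) g = sum_i g_i^2 / H_ii
  = (-0.3733)^2/10 + (-0.0481)^2/6
  = 0.0139 + 0.0004 = 0.0143
Step 3: Objective decrease = 0.5 * g^T H^(-1) g = 0.0072


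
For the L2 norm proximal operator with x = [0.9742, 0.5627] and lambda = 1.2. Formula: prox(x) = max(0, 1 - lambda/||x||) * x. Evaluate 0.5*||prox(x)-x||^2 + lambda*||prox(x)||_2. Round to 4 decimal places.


Step 1: Compute ||x||.
||x|| = 1.125
Step 2: Compute scaling factor.
scale = max(0, 1 - 1.2/1.125) = 0.0
Step 3: prox(x) = [0.0, 0.0]
||prox(x)|| = 0.0
Step 4: Proximal objective.
0.5*||prox-x||^2 = 0.6328
lambda*||prox|| = 0.0
Total = 0.6328


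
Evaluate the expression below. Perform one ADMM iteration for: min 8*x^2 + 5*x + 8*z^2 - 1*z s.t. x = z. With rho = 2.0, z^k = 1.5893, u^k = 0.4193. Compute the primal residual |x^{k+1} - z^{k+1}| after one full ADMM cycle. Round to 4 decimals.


ADMM iteration with rho = 2.0, z^k = 1.5893, u^k = 0.4193
Step 1: x-update.
Minimize 8*x^2 + 5*x + (2.0/2)*(x - 1.5893 + 0.4193)^2
FOC: (2*8 + 2.0)*x = -5 + 2.0*(1.5893 - 0.4193)
x^{k+1} = -0.1478
Step 2: z-update.
Minimize 8*z^2 - 1*z + (2.0/2)*(-0.1478 - z + 0.4193)^2
FOC: (2*8 + 2.0)*z = 1 + 2.0*(-0.1478 + 0.4193)
z^{k+1} = 0.0857
Step 3: u-update.
u^{k+1} = 0.4193 - 0.1478 - 0.0857 = 0.1858
Step 4: Primal residual = |-0.1478 - 0.0857| = 0.2335


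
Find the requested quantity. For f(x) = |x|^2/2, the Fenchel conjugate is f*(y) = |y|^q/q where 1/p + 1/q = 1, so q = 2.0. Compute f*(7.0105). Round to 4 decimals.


The conjugate exponent q satisfies 1/p + 1/q = 1.
p = 2, so q = 2/(2 - 1) = 2.0
|y|^q = 7.0105^2.0 = 49.1471
f*(7.0105) = 49.1471 / 2.0 = 24.5736


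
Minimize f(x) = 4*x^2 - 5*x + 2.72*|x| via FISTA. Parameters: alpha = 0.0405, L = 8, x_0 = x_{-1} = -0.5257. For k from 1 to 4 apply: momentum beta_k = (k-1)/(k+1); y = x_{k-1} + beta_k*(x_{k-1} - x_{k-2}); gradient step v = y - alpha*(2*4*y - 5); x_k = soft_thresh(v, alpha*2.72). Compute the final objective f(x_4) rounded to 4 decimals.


FISTA on f(x) = 4*x^2 - 5*x + 2.72*|x|
L = 8, alpha = 0.0405
Iteration 1: beta = 0.0, y = -0.5257 + 0.0*(-0.5257 + 0.5257) = -0.5257
  grad(y) = -9.2056, v = y - alpha*grad = -0.1529
  prox(v) = soft_thresh(-0.1529, 0.1102) = -0.0427
Iteration 2: beta = 0.3333, y = -0.0427 + 0.3333*(-0.0427 + 0.5257) = 0.1183
  grad(y) = -4.0537, v = y - alpha*grad = 0.2825
  prox(v) = soft_thresh(0.2825, 0.1102) = 0.1723
Iteration 3: beta = 0.5, y = 0.1723 + 0.5*(0.1723 + 0.0427) = 0.2798
  grad(y) = -2.7616, v = y - alpha*grad = 0.3916
  prox(v) = soft_thresh(0.3916, 0.1102) = 0.2815
Iteration 4: beta = 0.6, y = 0.2815 + 0.6*(0.2815 - 0.1723) = 0.347
  grad(y) = -2.224, v = y - alpha*grad = 0.4371
  prox(v) = soft_thresh(0.4371, 0.1102) = 0.3269
f(x_4) = 4*0.3269^2 - 5*0.3269 + 2.72*|0.3269| = -0.3179


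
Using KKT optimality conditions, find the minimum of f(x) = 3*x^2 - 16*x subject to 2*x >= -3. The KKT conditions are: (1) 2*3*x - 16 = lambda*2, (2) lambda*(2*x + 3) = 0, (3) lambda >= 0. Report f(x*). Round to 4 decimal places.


Step 1: Try lambda = 0 (constraint inactive).
Stationarity: 2*3*x - 16 = 0
x* = 16/(2*3) = 8/3 = 2.6667 (rounded; the exact value 8/3 is used below)
Check constraint: 2*2.6667 = 5.3334 >= -3 -- satisfied.
Step 2: Compute optimal value.
f(x*) = 3*(8/3)^2 - 16*(8/3) = -21.3333


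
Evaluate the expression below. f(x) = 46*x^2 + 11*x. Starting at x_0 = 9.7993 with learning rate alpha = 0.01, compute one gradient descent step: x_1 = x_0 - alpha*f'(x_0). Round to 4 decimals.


We compute the gradient at x_0 and apply the update.
f'(x) = 92*x + 11
f'(9.7993) = 92*9.7993 + 11 = 912.5356
x_1 = 9.7993 - 0.01*912.5356 = 0.6739


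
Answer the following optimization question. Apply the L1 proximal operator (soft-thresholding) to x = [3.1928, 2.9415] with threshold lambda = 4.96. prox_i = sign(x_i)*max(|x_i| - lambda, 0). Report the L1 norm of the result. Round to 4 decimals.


Soft-thresholding with lambda = 4.96:
prox(3.1928) = sign(3.1928)*max(|3.1928| - 4.96, 0) = 0.0
prox(2.9415) = sign(2.9415)*max(|2.9415| - 4.96, 0) = 0.0
prox(x) = [0.0, 0.0]
||prox(x)||_1 = 0.0 + 0.0 = 0.0


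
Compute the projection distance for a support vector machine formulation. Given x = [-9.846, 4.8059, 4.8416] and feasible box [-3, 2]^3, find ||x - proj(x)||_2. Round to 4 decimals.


Project each component onto [-3, 2].
clip(-9.846) = -3.0, clip(4.8059) = 2.0, clip(4.8416) = 2.0
Projection = [-3.0, 2.0, 2.0]
Squared diffs: [46.8677, 7.8731, 8.0747]
Distance = sqrt(62.8155) = 7.9256


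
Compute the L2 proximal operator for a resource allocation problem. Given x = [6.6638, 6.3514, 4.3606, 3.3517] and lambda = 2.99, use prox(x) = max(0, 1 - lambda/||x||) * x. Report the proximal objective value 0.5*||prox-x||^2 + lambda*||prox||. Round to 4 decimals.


Step 1: Compute ||x||.
||x|| = 10.7236
Step 2: Compute scaling factor.
scale = max(0, 1 - 2.99/10.7236) = 0.7212
Step 3: prox(x) = [4.8058, 4.5805, 3.1448, 2.4172]
||prox(x)|| = 7.7336
Step 4: Proximal objective.
0.5*||prox-x||^2 = 4.4701
lambda*||prox|| = 23.1235
Total = 27.5935


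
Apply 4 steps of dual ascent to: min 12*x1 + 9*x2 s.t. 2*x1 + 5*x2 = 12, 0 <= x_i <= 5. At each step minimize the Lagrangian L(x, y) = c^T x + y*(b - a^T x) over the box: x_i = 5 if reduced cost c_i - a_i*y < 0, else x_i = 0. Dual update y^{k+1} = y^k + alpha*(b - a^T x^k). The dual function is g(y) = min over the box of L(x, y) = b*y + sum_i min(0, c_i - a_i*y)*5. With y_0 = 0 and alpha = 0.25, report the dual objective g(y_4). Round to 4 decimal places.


Dual ascent for LP: min 12*x1 + 9*x2, 2*x1 + 5*x2 = 12, 0 <= x_i <= 5
Step 1: y^k = 0.0, reduced costs: (12.0, 9.0)
  x^k = (0.0, 0.0), subgradient = b - a^T x = 12.0
  y^{k+1} = 0.0 + 0.25*12.0 = 3.0
Step 2: y^k = 3.0, reduced costs: (6.0, -6.0)
  x^k = (0.0, 5.0), subgradient = b - a^T x = -13.0
  y^{k+1} = 3.0 + 0.25*-13.0 = -0.25
Step 3: y^k = -0.25, reduced costs: (12.5, 10.25)
  x^k = (0.0, 0.0), subgradient = b - a^T x = 12.0
  y^{k+1} = -0.25 + 0.25*12.0 = 2.75
Step 4: y^k = 2.75, reduced costs: (6.5, -4.75)
  x^k = (0.0, 5.0), subgradient = b - a^T x = -13.0
  y^{k+1} = 2.75 + 0.25*-13.0 = -0.5
Dual objective at y_4 = -0.5: reduced costs (13.0, 11.5), box minimizer x = (0.0, 0.0)
g(y_4) = b*y + (c1 - a1*y)*x1 + (c2 - a2*y)*x2 = 12*(-0.5) + 13.0*0.0 + 11.5*0.0 = -6.0 + 0.0 + 0.0 = -6.0


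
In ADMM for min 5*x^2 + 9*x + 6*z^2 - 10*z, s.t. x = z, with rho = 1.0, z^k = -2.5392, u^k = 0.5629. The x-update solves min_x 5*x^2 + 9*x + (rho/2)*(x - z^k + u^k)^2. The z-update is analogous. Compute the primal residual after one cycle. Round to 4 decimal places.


ADMM iteration with rho = 1.0, z^k = -2.5392, u^k = 0.5629
Step 1: x-update.
Minimize 5*x^2 + 9*x + (1.0/2)*(x + 2.5392 + 0.5629)^2
FOC: (2*5 + 1.0)*x = -9 + 1.0*(-2.5392 - 0.5629)
x^{k+1} = -1.1002
Step 2: z-update.
Minimize 6*z^2 - 10*z + (1.0/2)*(-1.1002 - z + 0.5629)^2
FOC: (2*6 + 1.0)*z = 10 + 1.0*(-1.1002 + 0.5629)
z^{k+1} = 0.7279
Step 3: u-update.
u^{k+1} = 0.5629 - 1.1002 - 0.7279 = -1.2652
Step 4: Primal residual = |-1.1002 - 0.7279| = 1.8281
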